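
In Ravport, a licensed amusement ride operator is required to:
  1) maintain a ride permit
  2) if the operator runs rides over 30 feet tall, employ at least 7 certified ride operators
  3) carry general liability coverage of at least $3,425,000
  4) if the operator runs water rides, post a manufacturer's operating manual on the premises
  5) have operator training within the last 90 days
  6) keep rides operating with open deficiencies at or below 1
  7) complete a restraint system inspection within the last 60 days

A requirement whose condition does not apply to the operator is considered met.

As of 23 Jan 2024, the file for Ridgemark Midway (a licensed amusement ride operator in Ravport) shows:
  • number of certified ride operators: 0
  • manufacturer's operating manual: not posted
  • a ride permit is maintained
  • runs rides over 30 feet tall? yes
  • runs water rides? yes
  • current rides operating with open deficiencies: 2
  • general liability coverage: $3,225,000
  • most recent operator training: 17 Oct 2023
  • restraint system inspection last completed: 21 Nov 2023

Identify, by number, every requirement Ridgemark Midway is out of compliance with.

2, 3, 4, 5, 6, 7

1. ride permit present → met
2. condition 'runs rides over 30 feet tall' holds; certified ride operators 0 < 7 → not met
3. general liability coverage $3,225,000 < $3,425,000 → not met
4. condition 'runs water rides' holds; manufacturer's operating manual absent → not met
5. operator training 98 days ago vs limit 90 → not met
6. rides operating with open deficiencies 2 > 1 → not met
7. restraint system inspection 63 days ago vs limit 60 → not met
Not met: 2, 3, 4, 5, 6, 7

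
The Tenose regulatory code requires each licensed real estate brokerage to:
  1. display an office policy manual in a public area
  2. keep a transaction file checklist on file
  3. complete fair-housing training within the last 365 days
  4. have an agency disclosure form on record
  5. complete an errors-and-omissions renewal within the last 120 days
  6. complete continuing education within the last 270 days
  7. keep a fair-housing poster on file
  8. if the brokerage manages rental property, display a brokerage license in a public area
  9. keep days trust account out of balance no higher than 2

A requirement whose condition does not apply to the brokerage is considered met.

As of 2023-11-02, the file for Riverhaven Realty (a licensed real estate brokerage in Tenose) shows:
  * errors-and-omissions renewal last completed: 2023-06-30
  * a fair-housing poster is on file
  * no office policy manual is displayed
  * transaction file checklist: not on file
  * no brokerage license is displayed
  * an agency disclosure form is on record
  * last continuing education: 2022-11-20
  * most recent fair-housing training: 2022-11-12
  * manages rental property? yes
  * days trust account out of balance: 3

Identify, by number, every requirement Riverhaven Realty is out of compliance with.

1. office policy manual absent → not met
2. transaction file checklist absent → not met
3. fair-housing training 355 days ago vs limit 365 → met
4. agency disclosure form present → met
5. errors-and-omissions renewal 125 days ago vs limit 120 → not met
6. continuing education 347 days ago vs limit 270 → not met
7. fair-housing poster present → met
8. condition 'manages rental property' holds; brokerage license absent → not met
9. days trust account out of balance 3 > 2 → not met
Not met: 1, 2, 5, 6, 8, 9

1, 2, 5, 6, 8, 9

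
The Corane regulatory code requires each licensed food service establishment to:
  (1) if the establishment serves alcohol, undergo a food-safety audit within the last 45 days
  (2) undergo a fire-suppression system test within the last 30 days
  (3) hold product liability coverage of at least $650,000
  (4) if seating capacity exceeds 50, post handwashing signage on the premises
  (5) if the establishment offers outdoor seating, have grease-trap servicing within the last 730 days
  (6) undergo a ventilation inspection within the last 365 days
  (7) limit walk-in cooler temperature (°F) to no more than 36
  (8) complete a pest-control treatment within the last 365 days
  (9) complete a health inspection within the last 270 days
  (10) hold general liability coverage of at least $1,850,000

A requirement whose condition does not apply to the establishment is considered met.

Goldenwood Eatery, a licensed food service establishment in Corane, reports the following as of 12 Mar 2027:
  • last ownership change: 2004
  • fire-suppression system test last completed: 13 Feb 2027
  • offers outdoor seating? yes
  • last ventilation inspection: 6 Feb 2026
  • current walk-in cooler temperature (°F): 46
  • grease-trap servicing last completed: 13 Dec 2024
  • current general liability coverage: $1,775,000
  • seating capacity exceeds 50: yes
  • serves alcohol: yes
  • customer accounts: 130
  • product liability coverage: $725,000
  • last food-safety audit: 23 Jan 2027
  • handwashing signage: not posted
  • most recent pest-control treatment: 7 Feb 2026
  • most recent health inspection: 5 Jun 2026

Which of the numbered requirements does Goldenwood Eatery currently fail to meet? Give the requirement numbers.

1, 4, 5, 6, 7, 8, 9, 10

1. condition 'serves alcohol' holds; food-safety audit 48 days ago vs limit 45 → not met
2. fire-suppression system test 27 days ago vs limit 30 → met
3. product liability coverage $725,000 ≥ $650,000 → met
4. condition 'seating capacity exceeds 50' holds; handwashing signage absent → not met
5. condition 'offers outdoor seating' holds; grease-trap servicing 819 days ago vs limit 730 → not met
6. ventilation inspection 399 days ago vs limit 365 → not met
7. walk-in cooler temperature (°F) 46 > 36 → not met
8. pest-control treatment 398 days ago vs limit 365 → not met
9. health inspection 280 days ago vs limit 270 → not met
10. general liability coverage $1,775,000 < $1,850,000 → not met
Not met: 1, 4, 5, 6, 7, 8, 9, 10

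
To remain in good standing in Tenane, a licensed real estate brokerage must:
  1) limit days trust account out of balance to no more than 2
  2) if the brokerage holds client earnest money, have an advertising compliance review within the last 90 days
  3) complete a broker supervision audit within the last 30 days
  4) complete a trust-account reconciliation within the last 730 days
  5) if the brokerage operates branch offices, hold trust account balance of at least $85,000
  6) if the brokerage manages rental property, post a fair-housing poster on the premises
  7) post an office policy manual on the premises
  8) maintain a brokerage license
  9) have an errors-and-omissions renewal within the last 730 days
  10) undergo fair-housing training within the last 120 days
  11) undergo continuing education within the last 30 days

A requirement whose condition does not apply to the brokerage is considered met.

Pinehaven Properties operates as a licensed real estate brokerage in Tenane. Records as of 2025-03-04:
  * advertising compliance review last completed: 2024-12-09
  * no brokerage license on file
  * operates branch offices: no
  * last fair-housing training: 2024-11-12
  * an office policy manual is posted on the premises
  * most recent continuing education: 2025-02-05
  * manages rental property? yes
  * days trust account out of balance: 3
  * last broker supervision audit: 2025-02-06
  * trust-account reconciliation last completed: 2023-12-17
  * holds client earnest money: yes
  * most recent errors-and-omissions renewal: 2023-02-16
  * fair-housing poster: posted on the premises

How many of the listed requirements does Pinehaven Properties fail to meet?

3

1. days trust account out of balance 3 > 2 → not met
2. condition 'holds client earnest money' holds; advertising compliance review 85 days ago vs limit 90 → met
3. broker supervision audit 26 days ago vs limit 30 → met
4. trust-account reconciliation 443 days ago vs limit 730 → met
5. condition 'operates branch offices' does not hold → requirement n/a → met
6. condition 'manages rental property' holds; fair-housing poster present → met
7. office policy manual present → met
8. brokerage license absent → not met
9. errors-and-omissions renewal 747 days ago vs limit 730 → not met
10. fair-housing training 112 days ago vs limit 120 → met
11. continuing education 27 days ago vs limit 30 → met
Not met: 3 of 11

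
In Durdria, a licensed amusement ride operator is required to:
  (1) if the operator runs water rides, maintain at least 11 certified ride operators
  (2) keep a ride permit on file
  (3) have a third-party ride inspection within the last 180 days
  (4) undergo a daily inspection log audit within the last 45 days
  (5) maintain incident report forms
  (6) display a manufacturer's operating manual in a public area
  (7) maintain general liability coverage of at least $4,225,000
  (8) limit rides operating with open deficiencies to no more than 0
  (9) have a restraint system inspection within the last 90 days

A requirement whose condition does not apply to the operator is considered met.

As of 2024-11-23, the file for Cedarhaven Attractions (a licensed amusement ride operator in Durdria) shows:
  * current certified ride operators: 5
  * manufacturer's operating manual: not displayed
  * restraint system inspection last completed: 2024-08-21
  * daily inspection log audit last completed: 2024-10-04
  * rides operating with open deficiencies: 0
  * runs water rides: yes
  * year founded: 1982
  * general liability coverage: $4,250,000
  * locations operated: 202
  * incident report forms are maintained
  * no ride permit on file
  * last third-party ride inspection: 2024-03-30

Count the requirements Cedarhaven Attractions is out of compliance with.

1. condition 'runs water rides' holds; certified ride operators 5 < 11 → not met
2. ride permit absent → not met
3. third-party ride inspection 238 days ago vs limit 180 → not met
4. daily inspection log audit 50 days ago vs limit 45 → not met
5. incident report forms present → met
6. manufacturer's operating manual absent → not met
7. general liability coverage $4,250,000 ≥ $4,225,000 → met
8. rides operating with open deficiencies 0 ≤ 0 → met
9. restraint system inspection 94 days ago vs limit 90 → not met
Not met: 6 of 9

6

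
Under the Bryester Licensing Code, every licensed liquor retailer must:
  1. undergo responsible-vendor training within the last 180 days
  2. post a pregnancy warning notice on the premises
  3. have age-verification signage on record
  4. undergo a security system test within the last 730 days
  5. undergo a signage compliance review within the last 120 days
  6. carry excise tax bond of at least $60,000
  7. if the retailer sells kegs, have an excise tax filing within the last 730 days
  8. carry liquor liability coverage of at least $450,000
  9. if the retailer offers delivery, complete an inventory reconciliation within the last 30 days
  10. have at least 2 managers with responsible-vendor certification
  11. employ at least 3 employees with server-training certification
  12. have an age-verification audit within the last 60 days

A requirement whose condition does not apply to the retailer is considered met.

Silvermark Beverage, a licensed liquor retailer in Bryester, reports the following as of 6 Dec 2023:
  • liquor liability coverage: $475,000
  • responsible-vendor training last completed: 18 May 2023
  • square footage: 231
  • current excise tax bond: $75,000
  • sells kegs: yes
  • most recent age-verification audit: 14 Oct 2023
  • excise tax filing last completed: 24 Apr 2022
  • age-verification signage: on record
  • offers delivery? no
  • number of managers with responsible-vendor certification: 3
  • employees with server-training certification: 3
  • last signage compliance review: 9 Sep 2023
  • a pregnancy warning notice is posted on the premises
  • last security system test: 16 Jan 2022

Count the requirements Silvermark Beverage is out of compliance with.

1. responsible-vendor training 202 days ago vs limit 180 → not met
2. pregnancy warning notice present → met
3. age-verification signage present → met
4. security system test 689 days ago vs limit 730 → met
5. signage compliance review 88 days ago vs limit 120 → met
6. excise tax bond $75,000 ≥ $60,000 → met
7. condition 'sells kegs' holds; excise tax filing 591 days ago vs limit 730 → met
8. liquor liability coverage $475,000 ≥ $450,000 → met
9. condition 'offers delivery' does not hold → requirement n/a → met
10. managers with responsible-vendor certification 3 ≥ 2 → met
11. employees with server-training certification 3 ≥ 3 → met
12. age-verification audit 53 days ago vs limit 60 → met
Not met: 1 of 12

1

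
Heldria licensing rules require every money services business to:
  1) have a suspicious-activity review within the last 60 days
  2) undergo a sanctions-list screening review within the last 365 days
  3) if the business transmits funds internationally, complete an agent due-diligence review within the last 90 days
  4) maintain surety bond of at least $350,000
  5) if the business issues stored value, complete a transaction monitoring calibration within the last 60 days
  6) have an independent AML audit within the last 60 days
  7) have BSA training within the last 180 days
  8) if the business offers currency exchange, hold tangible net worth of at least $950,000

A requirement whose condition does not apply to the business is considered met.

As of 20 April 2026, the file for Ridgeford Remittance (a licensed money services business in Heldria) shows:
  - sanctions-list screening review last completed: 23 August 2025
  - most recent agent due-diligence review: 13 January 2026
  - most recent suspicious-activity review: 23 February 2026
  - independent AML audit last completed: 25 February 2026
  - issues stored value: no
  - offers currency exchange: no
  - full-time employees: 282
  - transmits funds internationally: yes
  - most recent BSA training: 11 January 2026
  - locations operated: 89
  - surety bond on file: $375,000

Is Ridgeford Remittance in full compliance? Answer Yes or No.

1. suspicious-activity review 56 days ago vs limit 60 → met
2. sanctions-list screening review 240 days ago vs limit 365 → met
3. condition 'transmits funds internationally' holds; agent due-diligence review 97 days ago vs limit 90 → not met
4. surety bond $375,000 ≥ $350,000 → met
5. condition 'issues stored value' does not hold → requirement n/a → met
6. independent AML audit 54 days ago vs limit 60 → met
7. BSA training 99 days ago vs limit 180 → met
8. condition 'offers currency exchange' does not hold → requirement n/a → met
Not met: 3

No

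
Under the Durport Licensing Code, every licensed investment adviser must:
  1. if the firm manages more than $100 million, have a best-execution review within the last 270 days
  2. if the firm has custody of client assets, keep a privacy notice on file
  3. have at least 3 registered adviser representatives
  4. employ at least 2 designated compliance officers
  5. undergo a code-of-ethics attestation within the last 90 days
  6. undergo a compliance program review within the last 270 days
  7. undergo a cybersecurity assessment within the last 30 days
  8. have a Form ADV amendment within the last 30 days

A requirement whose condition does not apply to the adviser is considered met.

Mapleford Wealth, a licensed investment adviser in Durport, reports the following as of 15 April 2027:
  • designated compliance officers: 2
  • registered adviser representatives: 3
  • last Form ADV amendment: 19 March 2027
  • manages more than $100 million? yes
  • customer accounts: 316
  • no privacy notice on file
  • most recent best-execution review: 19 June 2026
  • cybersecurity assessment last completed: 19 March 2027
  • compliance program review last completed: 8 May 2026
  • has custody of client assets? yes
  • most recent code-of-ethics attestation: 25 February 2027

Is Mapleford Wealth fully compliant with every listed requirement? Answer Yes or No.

1. condition 'manages more than $100 million' holds; best-execution review 300 days ago vs limit 270 → not met
2. condition 'has custody of client assets' holds; privacy notice absent → not met
3. registered adviser representatives 3 ≥ 3 → met
4. designated compliance officers 2 ≥ 2 → met
5. code-of-ethics attestation 49 days ago vs limit 90 → met
6. compliance program review 342 days ago vs limit 270 → not met
7. cybersecurity assessment 27 days ago vs limit 30 → met
8. Form ADV amendment 27 days ago vs limit 30 → met
Not met: 1, 2, 6

No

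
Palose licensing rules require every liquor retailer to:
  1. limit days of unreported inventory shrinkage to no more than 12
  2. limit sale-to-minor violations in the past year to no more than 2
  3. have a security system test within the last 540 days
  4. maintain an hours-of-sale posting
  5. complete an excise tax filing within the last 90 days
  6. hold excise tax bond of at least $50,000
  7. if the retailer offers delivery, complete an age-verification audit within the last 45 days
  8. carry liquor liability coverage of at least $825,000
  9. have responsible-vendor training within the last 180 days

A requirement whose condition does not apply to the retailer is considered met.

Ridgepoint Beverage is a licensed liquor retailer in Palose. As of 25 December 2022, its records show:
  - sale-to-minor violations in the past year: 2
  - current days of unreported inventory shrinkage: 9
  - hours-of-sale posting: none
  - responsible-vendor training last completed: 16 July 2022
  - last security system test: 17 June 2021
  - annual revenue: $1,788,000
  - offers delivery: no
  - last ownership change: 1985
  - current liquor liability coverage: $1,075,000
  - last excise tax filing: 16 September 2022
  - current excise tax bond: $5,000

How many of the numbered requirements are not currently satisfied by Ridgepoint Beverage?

4

1. days of unreported inventory shrinkage 9 ≤ 12 → met
2. sale-to-minor violations in the past year 2 ≤ 2 → met
3. security system test 556 days ago vs limit 540 → not met
4. hours-of-sale posting absent → not met
5. excise tax filing 100 days ago vs limit 90 → not met
6. excise tax bond $5,000 < $50,000 → not met
7. condition 'offers delivery' does not hold → requirement n/a → met
8. liquor liability coverage $1,075,000 ≥ $825,000 → met
9. responsible-vendor training 162 days ago vs limit 180 → met
Not met: 4 of 9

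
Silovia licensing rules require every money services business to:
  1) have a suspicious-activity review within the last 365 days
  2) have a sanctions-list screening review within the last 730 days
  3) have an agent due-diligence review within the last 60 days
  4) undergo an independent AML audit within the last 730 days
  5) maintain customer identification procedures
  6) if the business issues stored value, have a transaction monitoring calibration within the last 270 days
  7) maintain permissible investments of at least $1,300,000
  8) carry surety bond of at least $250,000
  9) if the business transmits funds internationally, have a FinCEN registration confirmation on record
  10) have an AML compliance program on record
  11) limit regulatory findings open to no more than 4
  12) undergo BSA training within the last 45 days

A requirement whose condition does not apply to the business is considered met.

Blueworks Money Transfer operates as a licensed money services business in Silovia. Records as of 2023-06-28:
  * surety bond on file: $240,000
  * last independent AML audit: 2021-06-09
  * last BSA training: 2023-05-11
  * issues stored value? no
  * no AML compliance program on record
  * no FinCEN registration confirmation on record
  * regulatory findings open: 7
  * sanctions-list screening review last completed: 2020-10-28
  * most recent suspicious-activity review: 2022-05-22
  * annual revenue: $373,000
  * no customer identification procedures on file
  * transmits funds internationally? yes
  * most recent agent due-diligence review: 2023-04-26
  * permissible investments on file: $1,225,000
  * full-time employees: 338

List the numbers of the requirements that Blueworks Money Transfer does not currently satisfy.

1, 2, 3, 4, 5, 7, 8, 9, 10, 11, 12

1. suspicious-activity review 402 days ago vs limit 365 → not met
2. sanctions-list screening review 973 days ago vs limit 730 → not met
3. agent due-diligence review 63 days ago vs limit 60 → not met
4. independent AML audit 749 days ago vs limit 730 → not met
5. customer identification procedures absent → not met
6. condition 'issues stored value' does not hold → requirement n/a → met
7. permissible investments $1,225,000 < $1,300,000 → not met
8. surety bond $240,000 < $250,000 → not met
9. condition 'transmits funds internationally' holds; FinCEN registration confirmation absent → not met
10. AML compliance program absent → not met
11. regulatory findings open 7 > 4 → not met
12. BSA training 48 days ago vs limit 45 → not met
Not met: 1, 2, 3, 4, 5, 7, 8, 9, 10, 11, 12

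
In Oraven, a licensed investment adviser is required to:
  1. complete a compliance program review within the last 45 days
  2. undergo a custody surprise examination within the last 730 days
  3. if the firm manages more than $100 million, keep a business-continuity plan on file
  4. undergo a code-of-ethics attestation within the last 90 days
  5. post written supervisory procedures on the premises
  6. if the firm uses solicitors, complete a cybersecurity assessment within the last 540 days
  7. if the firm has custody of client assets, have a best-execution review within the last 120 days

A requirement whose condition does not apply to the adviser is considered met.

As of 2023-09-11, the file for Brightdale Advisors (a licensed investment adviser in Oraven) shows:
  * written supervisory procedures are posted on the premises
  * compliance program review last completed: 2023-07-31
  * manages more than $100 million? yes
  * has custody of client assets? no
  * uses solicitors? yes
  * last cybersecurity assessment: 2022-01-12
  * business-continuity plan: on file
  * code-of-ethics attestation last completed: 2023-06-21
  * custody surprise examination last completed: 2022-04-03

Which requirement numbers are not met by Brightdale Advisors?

6

1. compliance program review 42 days ago vs limit 45 → met
2. custody surprise examination 526 days ago vs limit 730 → met
3. condition 'manages more than $100 million' holds; business-continuity plan present → met
4. code-of-ethics attestation 82 days ago vs limit 90 → met
5. written supervisory procedures present → met
6. condition 'uses solicitors' holds; cybersecurity assessment 607 days ago vs limit 540 → not met
7. condition 'has custody of client assets' does not hold → requirement n/a → met
Not met: 6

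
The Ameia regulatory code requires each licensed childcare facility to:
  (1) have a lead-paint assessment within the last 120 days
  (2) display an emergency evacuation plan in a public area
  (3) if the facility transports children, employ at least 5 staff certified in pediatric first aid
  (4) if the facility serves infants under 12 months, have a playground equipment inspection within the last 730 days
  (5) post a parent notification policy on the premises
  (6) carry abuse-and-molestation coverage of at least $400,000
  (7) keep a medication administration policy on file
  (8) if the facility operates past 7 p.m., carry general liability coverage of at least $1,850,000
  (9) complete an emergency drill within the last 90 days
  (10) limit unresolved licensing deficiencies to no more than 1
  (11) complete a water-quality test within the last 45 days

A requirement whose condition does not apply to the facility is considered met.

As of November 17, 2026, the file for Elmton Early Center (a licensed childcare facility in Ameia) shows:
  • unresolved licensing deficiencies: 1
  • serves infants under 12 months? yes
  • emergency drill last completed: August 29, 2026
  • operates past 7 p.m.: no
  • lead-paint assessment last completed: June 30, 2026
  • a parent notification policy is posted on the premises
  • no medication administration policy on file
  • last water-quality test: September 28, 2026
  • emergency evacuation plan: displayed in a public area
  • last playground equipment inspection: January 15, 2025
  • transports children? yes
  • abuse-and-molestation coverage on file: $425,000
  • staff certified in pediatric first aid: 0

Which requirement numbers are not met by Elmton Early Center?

1. lead-paint assessment 140 days ago vs limit 120 → not met
2. emergency evacuation plan present → met
3. condition 'transports children' holds; staff certified in pediatric first aid 0 < 5 → not met
4. condition 'serves infants under 12 months' holds; playground equipment inspection 671 days ago vs limit 730 → met
5. parent notification policy present → met
6. abuse-and-molestation coverage $425,000 ≥ $400,000 → met
7. medication administration policy absent → not met
8. condition 'operates past 7 p.m.' does not hold → requirement n/a → met
9. emergency drill 80 days ago vs limit 90 → met
10. unresolved licensing deficiencies 1 ≤ 1 → met
11. water-quality test 50 days ago vs limit 45 → not met
Not met: 1, 3, 7, 11

1, 3, 7, 11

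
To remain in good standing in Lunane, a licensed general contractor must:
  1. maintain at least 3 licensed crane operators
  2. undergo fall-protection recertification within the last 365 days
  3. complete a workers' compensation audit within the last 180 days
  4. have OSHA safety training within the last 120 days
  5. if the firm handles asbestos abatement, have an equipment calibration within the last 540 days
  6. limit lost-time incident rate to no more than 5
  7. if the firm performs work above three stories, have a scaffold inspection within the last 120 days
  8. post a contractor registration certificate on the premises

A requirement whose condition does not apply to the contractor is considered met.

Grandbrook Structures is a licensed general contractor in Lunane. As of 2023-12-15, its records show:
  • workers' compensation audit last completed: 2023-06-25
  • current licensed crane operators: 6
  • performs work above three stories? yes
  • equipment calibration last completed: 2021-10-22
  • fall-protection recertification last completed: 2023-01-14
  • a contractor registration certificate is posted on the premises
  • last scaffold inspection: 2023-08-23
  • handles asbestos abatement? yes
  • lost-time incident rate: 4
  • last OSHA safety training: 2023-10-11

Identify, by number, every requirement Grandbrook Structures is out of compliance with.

1. licensed crane operators 6 ≥ 3 → met
2. fall-protection recertification 335 days ago vs limit 365 → met
3. workers' compensation audit 173 days ago vs limit 180 → met
4. OSHA safety training 65 days ago vs limit 120 → met
5. condition 'handles asbestos abatement' holds; equipment calibration 784 days ago vs limit 540 → not met
6. lost-time incident rate 4 ≤ 5 → met
7. condition 'performs work above three stories' holds; scaffold inspection 114 days ago vs limit 120 → met
8. contractor registration certificate present → met
Not met: 5

5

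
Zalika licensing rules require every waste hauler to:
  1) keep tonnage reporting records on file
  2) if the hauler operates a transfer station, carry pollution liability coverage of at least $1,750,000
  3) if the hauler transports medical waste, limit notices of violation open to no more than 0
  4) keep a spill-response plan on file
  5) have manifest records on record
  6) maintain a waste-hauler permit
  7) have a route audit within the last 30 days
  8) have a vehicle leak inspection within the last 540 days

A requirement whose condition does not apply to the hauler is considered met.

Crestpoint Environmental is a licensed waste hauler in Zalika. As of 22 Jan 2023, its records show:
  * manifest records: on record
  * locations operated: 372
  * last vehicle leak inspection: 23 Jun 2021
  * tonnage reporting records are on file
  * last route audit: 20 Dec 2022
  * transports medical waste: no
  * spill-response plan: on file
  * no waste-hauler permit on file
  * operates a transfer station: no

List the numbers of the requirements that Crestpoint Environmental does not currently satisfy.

1. tonnage reporting records present → met
2. condition 'operates a transfer station' does not hold → requirement n/a → met
3. condition 'transports medical waste' does not hold → requirement n/a → met
4. spill-response plan present → met
5. manifest records present → met
6. waste-hauler permit absent → not met
7. route audit 33 days ago vs limit 30 → not met
8. vehicle leak inspection 578 days ago vs limit 540 → not met
Not met: 6, 7, 8

6, 7, 8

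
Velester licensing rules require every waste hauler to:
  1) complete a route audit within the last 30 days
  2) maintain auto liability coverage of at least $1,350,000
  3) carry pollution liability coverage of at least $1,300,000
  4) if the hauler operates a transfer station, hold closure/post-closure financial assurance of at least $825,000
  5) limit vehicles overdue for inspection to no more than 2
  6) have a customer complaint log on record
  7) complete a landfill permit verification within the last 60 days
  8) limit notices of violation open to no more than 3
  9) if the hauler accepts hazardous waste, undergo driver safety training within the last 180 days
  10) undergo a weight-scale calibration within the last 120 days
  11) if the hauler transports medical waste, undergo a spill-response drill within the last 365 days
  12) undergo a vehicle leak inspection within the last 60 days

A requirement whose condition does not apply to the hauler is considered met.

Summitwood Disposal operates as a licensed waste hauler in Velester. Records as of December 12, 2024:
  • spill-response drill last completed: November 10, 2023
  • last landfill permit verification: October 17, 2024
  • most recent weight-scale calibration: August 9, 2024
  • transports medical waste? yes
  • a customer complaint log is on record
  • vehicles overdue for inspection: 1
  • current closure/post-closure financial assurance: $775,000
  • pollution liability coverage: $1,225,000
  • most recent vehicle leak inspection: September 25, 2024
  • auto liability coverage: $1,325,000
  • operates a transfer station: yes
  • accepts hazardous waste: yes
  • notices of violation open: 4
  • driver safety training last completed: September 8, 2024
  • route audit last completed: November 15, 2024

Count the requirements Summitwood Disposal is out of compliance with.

1. route audit 27 days ago vs limit 30 → met
2. auto liability coverage $1,325,000 < $1,350,000 → not met
3. pollution liability coverage $1,225,000 < $1,300,000 → not met
4. condition 'operates a transfer station' holds; closure/post-closure financial assurance $775,000 < $825,000 → not met
5. vehicles overdue for inspection 1 ≤ 2 → met
6. customer complaint log present → met
7. landfill permit verification 56 days ago vs limit 60 → met
8. notices of violation open 4 > 3 → not met
9. condition 'accepts hazardous waste' holds; driver safety training 95 days ago vs limit 180 → met
10. weight-scale calibration 125 days ago vs limit 120 → not met
11. condition 'transports medical waste' holds; spill-response drill 398 days ago vs limit 365 → not met
12. vehicle leak inspection 78 days ago vs limit 60 → not met
Not met: 7 of 12

7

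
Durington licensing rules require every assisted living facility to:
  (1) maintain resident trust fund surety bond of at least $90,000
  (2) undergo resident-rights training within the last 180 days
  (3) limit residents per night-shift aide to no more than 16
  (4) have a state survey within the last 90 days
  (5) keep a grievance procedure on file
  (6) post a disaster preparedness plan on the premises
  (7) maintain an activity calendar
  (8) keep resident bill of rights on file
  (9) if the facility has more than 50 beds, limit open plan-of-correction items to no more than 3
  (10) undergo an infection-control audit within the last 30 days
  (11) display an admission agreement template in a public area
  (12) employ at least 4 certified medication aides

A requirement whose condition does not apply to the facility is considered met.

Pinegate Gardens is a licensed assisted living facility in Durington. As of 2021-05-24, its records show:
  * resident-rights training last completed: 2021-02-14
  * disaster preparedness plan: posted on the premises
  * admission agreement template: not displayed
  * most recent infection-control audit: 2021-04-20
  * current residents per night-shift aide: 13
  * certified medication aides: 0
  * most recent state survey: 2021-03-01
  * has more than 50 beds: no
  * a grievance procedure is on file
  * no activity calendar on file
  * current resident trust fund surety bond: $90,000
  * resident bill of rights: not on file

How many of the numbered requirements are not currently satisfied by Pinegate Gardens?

5

1. resident trust fund surety bond $90,000 ≥ $90,000 → met
2. resident-rights training 99 days ago vs limit 180 → met
3. residents per night-shift aide 13 ≤ 16 → met
4. state survey 84 days ago vs limit 90 → met
5. grievance procedure present → met
6. disaster preparedness plan present → met
7. activity calendar absent → not met
8. resident bill of rights absent → not met
9. condition 'has more than 50 beds' does not hold → requirement n/a → met
10. infection-control audit 34 days ago vs limit 30 → not met
11. admission agreement template absent → not met
12. certified medication aides 0 < 4 → not met
Not met: 5 of 12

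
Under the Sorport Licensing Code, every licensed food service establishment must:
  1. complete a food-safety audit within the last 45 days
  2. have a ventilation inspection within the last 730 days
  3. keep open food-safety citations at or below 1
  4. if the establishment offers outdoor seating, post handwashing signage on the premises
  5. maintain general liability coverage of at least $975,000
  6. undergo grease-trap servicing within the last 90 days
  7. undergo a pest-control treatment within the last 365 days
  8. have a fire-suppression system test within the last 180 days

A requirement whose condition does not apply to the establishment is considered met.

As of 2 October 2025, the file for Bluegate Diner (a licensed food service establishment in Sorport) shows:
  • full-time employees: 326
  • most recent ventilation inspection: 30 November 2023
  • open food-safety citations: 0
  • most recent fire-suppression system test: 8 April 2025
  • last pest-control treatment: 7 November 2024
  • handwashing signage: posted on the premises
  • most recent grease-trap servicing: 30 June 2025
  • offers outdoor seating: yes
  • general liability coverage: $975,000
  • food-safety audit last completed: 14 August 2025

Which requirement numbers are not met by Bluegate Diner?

1, 6

1. food-safety audit 49 days ago vs limit 45 → not met
2. ventilation inspection 672 days ago vs limit 730 → met
3. open food-safety citations 0 ≤ 1 → met
4. condition 'offers outdoor seating' holds; handwashing signage present → met
5. general liability coverage $975,000 ≥ $975,000 → met
6. grease-trap servicing 94 days ago vs limit 90 → not met
7. pest-control treatment 329 days ago vs limit 365 → met
8. fire-suppression system test 177 days ago vs limit 180 → met
Not met: 1, 6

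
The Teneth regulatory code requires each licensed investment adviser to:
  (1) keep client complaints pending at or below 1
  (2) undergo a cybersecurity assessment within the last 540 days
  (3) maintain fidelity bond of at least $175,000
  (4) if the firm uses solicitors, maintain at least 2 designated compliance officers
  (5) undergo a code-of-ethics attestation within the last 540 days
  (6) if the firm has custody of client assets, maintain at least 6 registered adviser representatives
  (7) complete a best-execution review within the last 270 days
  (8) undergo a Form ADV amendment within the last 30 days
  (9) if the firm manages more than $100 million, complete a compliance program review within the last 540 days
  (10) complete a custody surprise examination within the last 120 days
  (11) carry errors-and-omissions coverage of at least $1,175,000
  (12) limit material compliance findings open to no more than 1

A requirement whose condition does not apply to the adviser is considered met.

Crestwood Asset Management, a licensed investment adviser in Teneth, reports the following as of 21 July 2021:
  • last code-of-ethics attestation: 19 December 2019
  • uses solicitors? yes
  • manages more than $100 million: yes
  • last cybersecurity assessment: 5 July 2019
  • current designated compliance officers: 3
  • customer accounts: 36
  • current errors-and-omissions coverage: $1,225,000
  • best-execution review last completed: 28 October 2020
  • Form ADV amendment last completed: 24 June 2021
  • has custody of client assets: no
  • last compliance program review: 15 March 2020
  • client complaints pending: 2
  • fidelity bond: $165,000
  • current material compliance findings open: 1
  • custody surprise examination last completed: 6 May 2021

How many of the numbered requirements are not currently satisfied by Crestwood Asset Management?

1. client complaints pending 2 > 1 → not met
2. cybersecurity assessment 747 days ago vs limit 540 → not met
3. fidelity bond $165,000 < $175,000 → not met
4. condition 'uses solicitors' holds; designated compliance officers 3 ≥ 2 → met
5. code-of-ethics attestation 580 days ago vs limit 540 → not met
6. condition 'has custody of client assets' does not hold → requirement n/a → met
7. best-execution review 266 days ago vs limit 270 → met
8. Form ADV amendment 27 days ago vs limit 30 → met
9. condition 'manages more than $100 million' holds; compliance program review 493 days ago vs limit 540 → met
10. custody surprise examination 76 days ago vs limit 120 → met
11. errors-and-omissions coverage $1,225,000 ≥ $1,175,000 → met
12. material compliance findings open 1 ≤ 1 → met
Not met: 4 of 12

4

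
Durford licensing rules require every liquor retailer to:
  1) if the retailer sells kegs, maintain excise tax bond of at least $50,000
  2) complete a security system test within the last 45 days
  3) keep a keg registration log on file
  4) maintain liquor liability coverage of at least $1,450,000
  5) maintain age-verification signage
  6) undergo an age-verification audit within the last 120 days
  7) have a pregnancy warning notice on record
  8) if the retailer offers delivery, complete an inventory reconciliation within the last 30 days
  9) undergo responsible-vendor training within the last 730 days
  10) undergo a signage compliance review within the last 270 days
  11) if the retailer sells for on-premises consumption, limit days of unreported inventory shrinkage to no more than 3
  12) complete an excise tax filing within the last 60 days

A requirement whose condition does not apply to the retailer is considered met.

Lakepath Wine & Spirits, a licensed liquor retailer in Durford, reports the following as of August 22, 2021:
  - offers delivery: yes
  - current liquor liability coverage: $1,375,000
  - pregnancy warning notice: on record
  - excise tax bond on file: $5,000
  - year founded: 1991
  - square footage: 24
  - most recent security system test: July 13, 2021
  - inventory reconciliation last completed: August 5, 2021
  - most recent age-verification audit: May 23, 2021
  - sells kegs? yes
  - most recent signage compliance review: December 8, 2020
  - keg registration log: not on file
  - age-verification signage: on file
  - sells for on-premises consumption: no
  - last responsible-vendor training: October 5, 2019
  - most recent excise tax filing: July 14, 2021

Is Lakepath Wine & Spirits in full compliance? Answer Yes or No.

No

1. condition 'sells kegs' holds; excise tax bond $5,000 < $50,000 → not met
2. security system test 40 days ago vs limit 45 → met
3. keg registration log absent → not met
4. liquor liability coverage $1,375,000 < $1,450,000 → not met
5. age-verification signage present → met
6. age-verification audit 91 days ago vs limit 120 → met
7. pregnancy warning notice present → met
8. condition 'offers delivery' holds; inventory reconciliation 17 days ago vs limit 30 → met
9. responsible-vendor training 687 days ago vs limit 730 → met
10. signage compliance review 257 days ago vs limit 270 → met
11. condition 'sells for on-premises consumption' does not hold → requirement n/a → met
12. excise tax filing 39 days ago vs limit 60 → met
Not met: 1, 3, 4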